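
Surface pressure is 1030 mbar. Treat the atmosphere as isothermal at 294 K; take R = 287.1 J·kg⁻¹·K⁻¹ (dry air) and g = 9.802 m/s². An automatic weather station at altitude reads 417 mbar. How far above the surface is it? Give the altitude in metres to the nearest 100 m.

z ≈ 7800 m

Scale height: H = RT/g = 287.1 × 294 / 9.802 = 8611.2 m.
Invert the barometric formula: z = H ln(P₀/P).
P₀/P = 1030/417 = 2.4700; ln(2.4700) = 0.90422.
z = 8611.2 × 0.90422 = 7786.4 m.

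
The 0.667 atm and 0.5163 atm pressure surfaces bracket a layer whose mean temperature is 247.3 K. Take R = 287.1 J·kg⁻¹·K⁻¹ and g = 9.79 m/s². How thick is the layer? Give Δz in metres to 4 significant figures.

Hypsometric equation: Δz = (R T̄/g) ln(P₁/P₂).
R T̄/g = 287.1 × 247.3 / 9.79 = 7252.3 m.
ln(0.667/0.5163) = ln(1.2919) = 0.25611.
Δz = 7252.3 × 0.25611 = 1857.4 m.

Δz ≈ 1857 m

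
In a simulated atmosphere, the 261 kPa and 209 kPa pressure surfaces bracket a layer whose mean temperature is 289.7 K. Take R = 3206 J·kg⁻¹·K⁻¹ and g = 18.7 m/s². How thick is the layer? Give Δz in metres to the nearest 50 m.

Δz ≈ 11050 m

Hypsometric equation: Δz = (R T̄/g) ln(P₁/P₂).
R T̄/g = 3206 × 289.7 / 18.7 = 49667 m.
ln(261/209) = ln(1.2488) = 0.22218.
Δz = 49667 × 0.22218 = 11035 m.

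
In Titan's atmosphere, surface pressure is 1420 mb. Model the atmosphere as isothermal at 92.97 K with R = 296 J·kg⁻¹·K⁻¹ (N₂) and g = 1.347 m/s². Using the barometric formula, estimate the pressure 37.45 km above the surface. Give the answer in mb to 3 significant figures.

P ≈ 227 mb

Scale height: H = RT/g = 296 × 92.97 / 1.347 = 20430 m.
Barometric formula: P = P₀ exp(−z/H).
z/H = 37450/20430 = 1.8331; exp(−1.8331) = 0.15992.
P = 1420 × 0.15992 = 227.09 mb.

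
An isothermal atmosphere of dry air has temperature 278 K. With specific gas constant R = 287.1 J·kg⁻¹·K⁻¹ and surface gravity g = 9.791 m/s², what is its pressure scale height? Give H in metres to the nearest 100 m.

The scale height of an isothermal atmosphere is H = RT/g.
H = 287.1 × 278 / 9.791 = 79814/9.791 = 8151.8 m.

H ≈ 8200 m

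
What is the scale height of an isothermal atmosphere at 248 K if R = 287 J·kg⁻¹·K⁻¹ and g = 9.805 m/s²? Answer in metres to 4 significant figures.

H ≈ 7259 m

The scale height of an isothermal atmosphere is H = RT/g.
H = 287 × 248 / 9.805 = 71176/9.805 = 7259.2 m.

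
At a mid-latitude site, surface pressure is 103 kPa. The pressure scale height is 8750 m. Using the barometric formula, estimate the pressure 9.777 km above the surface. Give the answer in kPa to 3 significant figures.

P ≈ 33.7 kPa

Barometric formula: P = P₀ exp(−z/H).
z/H = 9777.0/8750.0 = 1.1174; exp(−1.1174) = 0.32713.
P = 103 × 0.32713 = 33.694 kPa.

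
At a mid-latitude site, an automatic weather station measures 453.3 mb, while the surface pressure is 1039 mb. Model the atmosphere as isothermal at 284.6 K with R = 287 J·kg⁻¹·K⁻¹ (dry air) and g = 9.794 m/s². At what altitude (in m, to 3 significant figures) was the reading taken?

z ≈ 6920 m

Scale height: H = RT/g = 287 × 284.6 / 9.794 = 8339.8 m.
Invert the barometric formula: z = H ln(P₀/P).
P₀/P = 1039/453.3 = 2.2921; ln(2.2921) = 0.82947.
z = 8339.8 × 0.82947 = 6917.6 m.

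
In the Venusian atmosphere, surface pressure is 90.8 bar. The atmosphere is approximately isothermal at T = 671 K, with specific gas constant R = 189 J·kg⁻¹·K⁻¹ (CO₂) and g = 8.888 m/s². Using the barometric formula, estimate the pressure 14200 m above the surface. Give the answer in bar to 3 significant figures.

P ≈ 33.6 bar

Scale height: H = RT/g = 189 × 671 / 8.888 = 14269 m.
Barometric formula: P = P₀ exp(−z/H).
z/H = 14200/14269 = 0.99516; exp(−0.99516) = 0.36966.
P = 90.8 × 0.36966 = 33.565 bar.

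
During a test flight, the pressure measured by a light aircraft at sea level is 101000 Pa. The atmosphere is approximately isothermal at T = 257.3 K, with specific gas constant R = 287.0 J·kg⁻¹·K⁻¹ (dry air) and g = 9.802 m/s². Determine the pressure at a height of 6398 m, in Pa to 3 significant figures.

P ≈ 43200 Pa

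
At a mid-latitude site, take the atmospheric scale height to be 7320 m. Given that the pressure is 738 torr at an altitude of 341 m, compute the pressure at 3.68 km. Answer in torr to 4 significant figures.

Between two levels, P₂ = P₁ exp(−Δz/H) with Δz = z₂ − z₁.
Δz = 3680.0 − 341.00 = 3339.0 m; Δz/H = 3339.0/7320.0 = 0.45615.
P₂ = 738 × exp(−0.45615) = 738 × 0.63372 = 467.69 torr.

P ≈ 467.7 torr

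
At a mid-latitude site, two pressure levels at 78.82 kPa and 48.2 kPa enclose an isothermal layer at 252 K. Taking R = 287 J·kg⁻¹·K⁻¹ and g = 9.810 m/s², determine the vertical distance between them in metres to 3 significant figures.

Hypsometric equation: Δz = (R T̄/g) ln(P₁/P₂).
R T̄/g = 287 × 252 / 9.810 = 7372.5 m.
ln(78.82/48.2) = ln(1.6353) = 0.49183.
Δz = 7372.5 × 0.49183 = 3626.0 m.

Δz ≈ 3630 m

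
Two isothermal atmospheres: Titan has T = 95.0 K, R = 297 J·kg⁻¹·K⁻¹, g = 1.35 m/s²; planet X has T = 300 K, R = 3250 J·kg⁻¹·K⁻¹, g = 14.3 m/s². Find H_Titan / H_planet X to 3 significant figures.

H_Titan/H_planet X ≈ 0.307

H = RT/g for each body.
H_Titan = 297 × 95.0 / 1.35 = 20900 m.
H_planet X = 3250 × 300 / 14.3 = 68182 m.
H_Titan/H_planet X = 20900/68182 = 0.30653.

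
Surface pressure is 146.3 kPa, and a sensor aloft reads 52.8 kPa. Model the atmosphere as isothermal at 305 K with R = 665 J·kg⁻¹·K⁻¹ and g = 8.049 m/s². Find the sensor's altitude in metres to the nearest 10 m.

Scale height: H = RT/g = 665 × 305 / 8.049 = 25199 m.
Invert the barometric formula: z = H ln(P₀/P).
P₀/P = 146.3/52.8 = 2.7708; ln(2.7708) = 1.0191.
z = 25199 × 1.0191 = 25680 m.

z ≈ 25680 m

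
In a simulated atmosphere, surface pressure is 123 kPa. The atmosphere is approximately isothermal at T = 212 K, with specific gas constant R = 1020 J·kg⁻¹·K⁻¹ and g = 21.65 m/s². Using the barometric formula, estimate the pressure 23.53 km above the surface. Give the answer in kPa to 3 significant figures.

P ≈ 11.7 kPa

Scale height: H = RT/g = 1020 × 212 / 21.65 = 9988.0 m.
Barometric formula: P = P₀ exp(−z/H).
z/H = 23530/9988.0 = 2.3558; exp(−2.3558) = 0.094818.
P = 123 × 0.094818 = 11.663 kPa.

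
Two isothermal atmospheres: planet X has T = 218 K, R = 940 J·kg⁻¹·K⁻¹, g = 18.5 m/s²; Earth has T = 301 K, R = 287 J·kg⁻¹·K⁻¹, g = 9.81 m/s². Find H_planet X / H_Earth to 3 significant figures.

H_planet X/H_Earth ≈ 1.26

H = RT/g for each body.
H_planet X = 940 × 218 / 18.5 = 11077 m.
H_Earth = 287 × 301 / 9.81 = 8806.0 m.
H_planet X/H_Earth = 11077/8806.0 = 1.2579.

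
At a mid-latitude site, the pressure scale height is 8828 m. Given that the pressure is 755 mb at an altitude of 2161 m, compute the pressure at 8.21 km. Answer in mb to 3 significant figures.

P ≈ 381 mb

Between two levels, P₂ = P₁ exp(−Δz/H) with Δz = z₂ − z₁.
Δz = 8210.0 − 2161.0 = 6049.0 m; Δz/H = 6049.0/8828.0 = 0.68521.
P₂ = 755 × exp(−0.68521) = 755 × 0.50398 = 380.50 mb.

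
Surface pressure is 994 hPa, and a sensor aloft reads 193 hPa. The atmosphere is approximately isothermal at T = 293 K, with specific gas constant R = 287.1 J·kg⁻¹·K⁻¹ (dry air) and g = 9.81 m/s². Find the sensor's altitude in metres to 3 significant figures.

Scale height: H = RT/g = 287.1 × 293 / 9.81 = 8575.0 m.
Invert the barometric formula: z = H ln(P₀/P).
P₀/P = 994/193 = 5.1503; ln(5.1503) = 1.6391.
z = 8575.0 × 1.6391 = 14055 m.

z ≈ 14100 m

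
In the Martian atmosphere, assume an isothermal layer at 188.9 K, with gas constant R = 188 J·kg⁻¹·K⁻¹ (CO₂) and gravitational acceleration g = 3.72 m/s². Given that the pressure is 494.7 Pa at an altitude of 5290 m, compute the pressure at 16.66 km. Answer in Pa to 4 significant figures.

Scale height: H = RT/g = 188 × 188.9 / 3.72 = 9546.6 m.
Between two levels, P₂ = P₁ exp(−Δz/H) with Δz = z₂ − z₁.
Δz = 16660 − 5290.0 = 11370 m; Δz/H = 11370/9546.6 = 1.1910.
P₂ = 494.7 × exp(−1.1910) = 494.7 × 0.30392 = 150.35 Pa.

P ≈ 150.3 Pa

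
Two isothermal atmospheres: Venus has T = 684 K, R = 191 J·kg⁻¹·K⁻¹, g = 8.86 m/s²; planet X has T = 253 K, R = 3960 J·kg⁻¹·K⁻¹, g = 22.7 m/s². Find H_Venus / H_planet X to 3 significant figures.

H_Venus/H_planet X ≈ 0.334

H = RT/g for each body.
H_Venus = 191 × 684 / 8.86 = 14745 m.
H_planet X = 3960 × 253 / 22.7 = 44136 m.
H_Venus/H_planet X = 14745/44136 = 0.33408.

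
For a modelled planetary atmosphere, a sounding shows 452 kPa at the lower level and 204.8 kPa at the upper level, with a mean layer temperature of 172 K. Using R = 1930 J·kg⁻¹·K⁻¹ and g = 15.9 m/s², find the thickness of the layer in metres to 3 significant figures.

Δz ≈ 16500 m

Hypsometric equation: Δz = (R T̄/g) ln(P₁/P₂).
R T̄/g = 1930 × 172 / 15.9 = 20878 m.
ln(452/204.8) = ln(2.2070) = 0.79163.
Δz = 20878 × 0.79163 = 16528 m.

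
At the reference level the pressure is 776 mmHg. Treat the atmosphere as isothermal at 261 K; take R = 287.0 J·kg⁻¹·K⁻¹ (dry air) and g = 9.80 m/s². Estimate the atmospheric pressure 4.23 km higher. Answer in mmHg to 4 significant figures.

Scale height: H = RT/g = 287.0 × 261 / 9.80 = 7643.6 m.
Barometric formula: P = P₀ exp(−z/H).
z/H = 4230.0/7643.6 = 0.55340; exp(−0.55340) = 0.57499.
P = 776 × 0.57499 = 446.19 mmHg.

P ≈ 446.2 mmHg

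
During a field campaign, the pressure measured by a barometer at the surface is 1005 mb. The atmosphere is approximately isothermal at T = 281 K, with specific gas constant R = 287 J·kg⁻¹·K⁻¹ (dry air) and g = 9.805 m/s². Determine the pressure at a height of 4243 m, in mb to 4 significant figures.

P ≈ 600.0 mb

Scale height: H = RT/g = 287 × 281 / 9.805 = 8225.1 m.
Barometric formula: P = P₀ exp(−z/H).
z/H = 4243.0/8225.1 = 0.51586; exp(−0.51586) = 0.59699.
P = 1005 × 0.59699 = 599.97 mb.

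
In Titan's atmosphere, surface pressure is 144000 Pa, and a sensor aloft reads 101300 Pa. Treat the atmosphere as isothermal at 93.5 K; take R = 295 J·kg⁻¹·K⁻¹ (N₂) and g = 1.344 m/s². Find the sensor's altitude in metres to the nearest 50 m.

z ≈ 7200 m

Scale height: H = RT/g = 295 × 93.5 / 1.344 = 20523 m.
Invert the barometric formula: z = H ln(P₀/P).
P₀/P = 144000/101300 = 1.4215; ln(1.4215) = 0.35171.
z = 20523 × 0.35171 = 7218.1 m.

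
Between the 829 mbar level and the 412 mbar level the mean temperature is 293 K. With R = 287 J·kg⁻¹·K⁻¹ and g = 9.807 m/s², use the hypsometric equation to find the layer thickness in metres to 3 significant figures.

Δz ≈ 6000 m

Hypsometric equation: Δz = (R T̄/g) ln(P₁/P₂).
R T̄/g = 287 × 293 / 9.807 = 8574.6 m.
ln(829/412) = ln(2.0121) = 0.69918.
Δz = 8574.6 × 0.69918 = 5995.2 m.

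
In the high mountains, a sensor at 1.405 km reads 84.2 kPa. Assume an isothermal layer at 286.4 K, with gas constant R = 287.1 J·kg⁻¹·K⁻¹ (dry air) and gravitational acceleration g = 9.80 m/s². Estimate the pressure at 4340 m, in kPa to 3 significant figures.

P ≈ 59.3 kPa

Scale height: H = RT/g = 287.1 × 286.4 / 9.80 = 8390.4 m.
Between two levels, P₂ = P₁ exp(−Δz/H) with Δz = z₂ − z₁.
Δz = 4340.0 − 1405.0 = 2935.0 m; Δz/H = 2935.0/8390.4 = 0.34980.
P₂ = 84.2 × exp(−0.34980) = 84.2 × 0.70483 = 59.347 kPa.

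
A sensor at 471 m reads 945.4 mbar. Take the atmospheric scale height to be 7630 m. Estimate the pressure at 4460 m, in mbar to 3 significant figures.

P ≈ 560 mbar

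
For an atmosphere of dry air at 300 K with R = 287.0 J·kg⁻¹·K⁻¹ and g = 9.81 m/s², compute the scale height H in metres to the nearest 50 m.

H ≈ 8800 m

The scale height of an isothermal atmosphere is H = RT/g.
H = 287.0 × 300 / 9.81 = 86100/9.81 = 8776.8 m.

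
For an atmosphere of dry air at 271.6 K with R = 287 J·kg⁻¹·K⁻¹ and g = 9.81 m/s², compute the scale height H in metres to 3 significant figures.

The scale height of an isothermal atmosphere is H = RT/g.
H = 287 × 271.6 / 9.81 = 77949/9.81 = 7945.9 m.

H ≈ 7950 m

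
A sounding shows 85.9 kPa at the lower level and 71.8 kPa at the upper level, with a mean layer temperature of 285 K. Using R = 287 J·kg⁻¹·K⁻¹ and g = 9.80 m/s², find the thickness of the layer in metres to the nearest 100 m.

Hypsometric equation: Δz = (R T̄/g) ln(P₁/P₂).
R T̄/g = 287 × 285 / 9.80 = 8346.4 m.
ln(85.9/71.8) = ln(1.1964) = 0.17932.
Δz = 8346.4 × 0.17932 = 1496.7 m.

Δz ≈ 1500 m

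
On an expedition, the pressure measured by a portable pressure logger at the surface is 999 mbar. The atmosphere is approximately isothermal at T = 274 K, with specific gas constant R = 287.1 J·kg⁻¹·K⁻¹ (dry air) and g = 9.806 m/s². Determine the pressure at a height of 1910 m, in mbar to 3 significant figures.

Scale height: H = RT/g = 287.1 × 274 / 9.806 = 8022.2 m.
Barometric formula: P = P₀ exp(−z/H).
z/H = 1910.0/8022.2 = 0.23809; exp(−0.23809) = 0.78813.
P = 999 × 0.78813 = 787.34 mbar.

P ≈ 787 mbar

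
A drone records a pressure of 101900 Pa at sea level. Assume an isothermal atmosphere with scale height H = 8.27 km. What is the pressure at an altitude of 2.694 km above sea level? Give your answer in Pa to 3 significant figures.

Barometric formula: P = P₀ exp(−z/H).
z/H = 2694.0/8270.0 = 0.32576; exp(−0.32576) = 0.72198.
P = 101900 × 0.72198 = 73570 Pa.

P ≈ 73600 Pa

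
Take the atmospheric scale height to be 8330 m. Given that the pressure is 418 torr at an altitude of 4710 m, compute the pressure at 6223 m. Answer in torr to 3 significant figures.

Between two levels, P₂ = P₁ exp(−Δz/H) with Δz = z₂ − z₁.
Δz = 6223.0 − 4710.0 = 1513.0 m; Δz/H = 1513.0/8330.0 = 0.18163.
P₂ = 418 × exp(−0.18163) = 418 × 0.83391 = 348.57 torr.

P ≈ 349 torr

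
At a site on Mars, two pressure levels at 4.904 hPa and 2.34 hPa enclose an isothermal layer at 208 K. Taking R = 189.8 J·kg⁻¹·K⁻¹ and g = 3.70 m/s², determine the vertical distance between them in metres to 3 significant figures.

Hypsometric equation: Δz = (R T̄/g) ln(P₁/P₂).
R T̄/g = 189.8 × 208 / 3.70 = 10670 m.
ln(4.904/2.34) = ln(2.0957) = 0.73989.
Δz = 10670 × 0.73989 = 7894.6 m.

Δz ≈ 7890 m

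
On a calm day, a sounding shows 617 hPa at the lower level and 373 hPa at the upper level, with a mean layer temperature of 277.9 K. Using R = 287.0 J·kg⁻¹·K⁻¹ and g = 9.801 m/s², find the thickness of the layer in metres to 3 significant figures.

Δz ≈ 4100 m

Hypsometric equation: Δz = (R T̄/g) ln(P₁/P₂).
R T̄/g = 287.0 × 277.9 / 9.801 = 8137.7 m.
ln(617/373) = ln(1.6542) = 0.50332.
Δz = 8137.7 × 0.50332 = 4095.9 m.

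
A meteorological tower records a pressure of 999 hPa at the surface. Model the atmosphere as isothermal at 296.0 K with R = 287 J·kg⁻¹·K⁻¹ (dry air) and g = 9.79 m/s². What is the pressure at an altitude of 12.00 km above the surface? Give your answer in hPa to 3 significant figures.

P ≈ 251 hPa

Scale height: H = RT/g = 287 × 296.0 / 9.79 = 8677.4 m.
Barometric formula: P = P₀ exp(−z/H).
z/H = 12000/8677.4 = 1.3829; exp(−1.3829) = 0.25085.
P = 999 × 0.25085 = 250.60 hPa.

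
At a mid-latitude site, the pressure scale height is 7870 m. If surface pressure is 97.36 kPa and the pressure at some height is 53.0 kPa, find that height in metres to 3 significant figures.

Invert the barometric formula: z = H ln(P₀/P).
P₀/P = 97.36/53.0 = 1.8370; ln(1.8370) = 0.60813.
z = 7870.0 × 0.60813 = 4786.0 m.

z ≈ 4790 m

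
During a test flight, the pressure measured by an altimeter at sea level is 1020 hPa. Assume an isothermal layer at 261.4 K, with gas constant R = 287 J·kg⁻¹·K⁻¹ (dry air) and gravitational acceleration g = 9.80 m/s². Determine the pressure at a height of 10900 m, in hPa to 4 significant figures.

P ≈ 245.6 hPa

Scale height: H = RT/g = 287 × 261.4 / 9.80 = 7655.3 m.
Barometric formula: P = P₀ exp(−z/H).
z/H = 10900/7655.3 = 1.4239; exp(−1.4239) = 0.24077.
P = 1020 × 0.24077 = 245.59 hPa.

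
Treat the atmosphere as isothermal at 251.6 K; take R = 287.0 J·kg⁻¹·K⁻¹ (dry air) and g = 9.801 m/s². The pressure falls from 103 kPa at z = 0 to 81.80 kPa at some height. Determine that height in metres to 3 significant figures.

z ≈ 1700 m

Scale height: H = RT/g = 287.0 × 251.6 / 9.801 = 7367.5 m.
Invert the barometric formula: z = H ln(P₀/P).
P₀/P = 103/81.80 = 1.2592; ln(1.2592) = 0.23048.
z = 7367.5 × 0.23048 = 1698.1 m.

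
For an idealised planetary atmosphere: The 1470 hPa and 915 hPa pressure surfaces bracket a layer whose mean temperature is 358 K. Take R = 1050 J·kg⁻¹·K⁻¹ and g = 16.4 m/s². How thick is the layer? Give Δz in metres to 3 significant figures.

Hypsometric equation: Δz = (R T̄/g) ln(P₁/P₂).
R T̄/g = 1050 × 358 / 16.4 = 22921 m.
ln(1470/915) = ln(1.6066) = 0.47412.
Δz = 22921 × 0.47412 = 10867 m.

Δz ≈ 10900 m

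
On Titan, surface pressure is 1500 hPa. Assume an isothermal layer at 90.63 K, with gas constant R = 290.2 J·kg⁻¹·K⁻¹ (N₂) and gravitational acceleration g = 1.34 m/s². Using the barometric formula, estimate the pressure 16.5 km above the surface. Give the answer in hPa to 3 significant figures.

Scale height: H = RT/g = 290.2 × 90.63 / 1.34 = 19627 m.
Barometric formula: P = P₀ exp(−z/H).
z/H = 16500/19627 = 0.84068; exp(−0.84068) = 0.43142.
P = 1500 × 0.43142 = 647.13 hPa.

P ≈ 647 hPa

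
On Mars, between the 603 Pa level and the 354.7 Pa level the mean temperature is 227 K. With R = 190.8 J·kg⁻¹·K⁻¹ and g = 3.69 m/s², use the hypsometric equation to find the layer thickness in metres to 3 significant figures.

Hypsometric equation: Δz = (R T̄/g) ln(P₁/P₂).
R T̄/g = 190.8 × 227 / 3.69 = 11738 m.
ln(603/354.7) = ln(1.7000) = 0.53063.
Δz = 11738 × 0.53063 = 6228.5 m.

Δz ≈ 6230 m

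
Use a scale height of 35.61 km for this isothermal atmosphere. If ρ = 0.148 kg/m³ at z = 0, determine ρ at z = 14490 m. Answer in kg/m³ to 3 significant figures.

In an isothermal atmosphere, density decays like pressure: ρ = ρ₀ exp(−z/H).
z/H = 14490/35610 = 0.40691; exp(−0.40691) = 0.66570.
ρ = 0.148 × 0.66570 = 0.098524 kg/m³.

ρ ≈ 0.0985 kg/m³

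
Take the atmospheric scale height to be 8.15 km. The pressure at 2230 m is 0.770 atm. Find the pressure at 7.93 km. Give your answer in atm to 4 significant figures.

Between two levels, P₂ = P₁ exp(−Δz/H) with Δz = z₂ − z₁.
Δz = 7930.0 − 2230.0 = 5700.0 m; Δz/H = 5700.0/8150.0 = 0.69939.
P₂ = 0.770 × exp(−0.69939) = 0.770 × 0.49689 = 0.38261 atm.

P ≈ 0.3826 atm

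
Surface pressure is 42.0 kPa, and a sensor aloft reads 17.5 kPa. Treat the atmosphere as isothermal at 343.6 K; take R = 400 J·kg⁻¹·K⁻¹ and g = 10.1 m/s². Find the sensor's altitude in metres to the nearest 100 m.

Scale height: H = RT/g = 400 × 343.6 / 10.1 = 13608 m.
Invert the barometric formula: z = H ln(P₀/P).
P₀/P = 42.0/17.5 = 2.4000; ln(2.4000) = 0.87547.
z = 13608 × 0.87547 = 11913 m.

z ≈ 11900 m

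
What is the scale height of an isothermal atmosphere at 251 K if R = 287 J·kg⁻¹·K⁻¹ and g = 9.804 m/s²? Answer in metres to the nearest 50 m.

H ≈ 7350 m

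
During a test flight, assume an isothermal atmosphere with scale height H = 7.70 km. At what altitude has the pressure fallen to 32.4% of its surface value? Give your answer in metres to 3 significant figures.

z ≈ 8680 m

Set P/P₀ = exp(−z/H) = 0.324, so z = −H ln(0.324).
−ln(0.324) = 1.1270; z = 7700.0 × 1.1270 = 8677.9 m.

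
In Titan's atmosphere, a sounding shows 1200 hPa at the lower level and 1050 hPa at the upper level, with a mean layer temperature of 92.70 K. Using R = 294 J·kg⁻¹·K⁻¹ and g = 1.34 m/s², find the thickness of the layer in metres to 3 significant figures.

Δz ≈ 2720 m

Hypsometric equation: Δz = (R T̄/g) ln(P₁/P₂).
R T̄/g = 294 × 92.70 / 1.34 = 20339 m.
ln(1200/1050) = ln(1.1429) = 0.13357.
Δz = 20339 × 0.13357 = 2716.7 m.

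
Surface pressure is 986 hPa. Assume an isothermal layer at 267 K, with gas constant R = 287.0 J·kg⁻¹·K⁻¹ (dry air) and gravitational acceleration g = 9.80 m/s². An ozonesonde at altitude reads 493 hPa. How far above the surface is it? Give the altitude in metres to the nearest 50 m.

z ≈ 5400 m

Scale height: H = RT/g = 287.0 × 267 / 9.80 = 7819.3 m.
Invert the barometric formula: z = H ln(P₀/P).
P₀/P = 986/493 = 2.0000; ln(2.0000) = 0.69315.
z = 7819.3 × 0.69315 = 5419.9 m.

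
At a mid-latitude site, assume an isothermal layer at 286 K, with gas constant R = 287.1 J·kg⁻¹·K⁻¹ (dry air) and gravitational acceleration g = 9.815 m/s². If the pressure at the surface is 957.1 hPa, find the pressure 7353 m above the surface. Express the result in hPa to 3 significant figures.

P ≈ 397 hPa

Scale height: H = RT/g = 287.1 × 286 / 9.815 = 8365.8 m.
Barometric formula: P = P₀ exp(−z/H).
z/H = 7353.0/8365.8 = 0.87894; exp(−0.87894) = 0.41522.
P = 957.1 × 0.41522 = 397.41 hPa.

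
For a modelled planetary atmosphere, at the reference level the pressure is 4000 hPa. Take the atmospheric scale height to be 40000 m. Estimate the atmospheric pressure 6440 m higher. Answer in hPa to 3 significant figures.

P ≈ 3410 hPa

Barometric formula: P = P₀ exp(−z/H).
z/H = 6440.0/40000 = 0.16100; exp(−0.16100) = 0.85129.
P = 4000 × 0.85129 = 3405.2 hPa.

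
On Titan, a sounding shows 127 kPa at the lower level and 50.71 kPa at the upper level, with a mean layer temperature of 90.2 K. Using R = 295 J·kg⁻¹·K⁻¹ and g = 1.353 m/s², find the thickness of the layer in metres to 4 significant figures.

Δz ≈ 18060 m

Hypsometric equation: Δz = (R T̄/g) ln(P₁/P₂).
R T̄/g = 295 × 90.2 / 1.353 = 19667 m.
ln(127/50.71) = ln(2.5044) = 0.91805.
Δz = 19667 × 0.91805 = 18055 m.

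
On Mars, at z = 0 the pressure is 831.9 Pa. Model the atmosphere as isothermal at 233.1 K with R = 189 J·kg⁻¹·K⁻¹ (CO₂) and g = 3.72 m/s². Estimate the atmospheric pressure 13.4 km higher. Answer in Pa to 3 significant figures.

Scale height: H = RT/g = 189 × 233.1 / 3.72 = 11843 m.
Barometric formula: P = P₀ exp(−z/H).
z/H = 13400/11843 = 1.1315; exp(−1.1315) = 0.32255.
P = 831.9 × 0.32255 = 268.33 Pa.

P ≈ 268 Pa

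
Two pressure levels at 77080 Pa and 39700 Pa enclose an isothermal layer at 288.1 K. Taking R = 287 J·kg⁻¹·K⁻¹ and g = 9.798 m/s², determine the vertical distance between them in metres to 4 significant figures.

Hypsometric equation: Δz = (R T̄/g) ln(P₁/P₂).
R T̄/g = 287 × 288.1 / 9.798 = 8438.9 m.
ln(77080/39700) = ln(1.9416) = 0.66351.
Δz = 8438.9 × 0.66351 = 5599.3 m.

Δz ≈ 5599 m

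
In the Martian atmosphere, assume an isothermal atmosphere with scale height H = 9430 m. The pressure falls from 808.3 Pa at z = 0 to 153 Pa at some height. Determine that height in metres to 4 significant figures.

Invert the barometric formula: z = H ln(P₀/P).
P₀/P = 808.3/153 = 5.2830; ln(5.2830) = 1.6645.
z = 9430.0 × 1.6645 = 15696 m.

z ≈ 15700 m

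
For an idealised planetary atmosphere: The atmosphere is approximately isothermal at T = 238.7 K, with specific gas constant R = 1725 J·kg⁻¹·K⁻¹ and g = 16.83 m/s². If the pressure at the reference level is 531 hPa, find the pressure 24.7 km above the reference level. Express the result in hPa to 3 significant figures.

Scale height: H = RT/g = 1725 × 238.7 / 16.83 = 24466 m.
Barometric formula: P = P₀ exp(−z/H).
z/H = 24700/24466 = 1.0096; exp(−1.0096) = 0.36436.
P = 531 × 0.36436 = 193.48 hPa.

P ≈ 193 hPa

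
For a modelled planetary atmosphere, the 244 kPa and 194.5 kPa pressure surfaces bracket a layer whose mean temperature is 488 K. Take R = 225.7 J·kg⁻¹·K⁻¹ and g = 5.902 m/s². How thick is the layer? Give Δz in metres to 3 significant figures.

Δz ≈ 4230 m

Hypsometric equation: Δz = (R T̄/g) ln(P₁/P₂).
R T̄/g = 225.7 × 488 / 5.902 = 18662 m.
ln(244/194.5) = ln(1.2545) = 0.22674.
Δz = 18662 × 0.22674 = 4231.4 m.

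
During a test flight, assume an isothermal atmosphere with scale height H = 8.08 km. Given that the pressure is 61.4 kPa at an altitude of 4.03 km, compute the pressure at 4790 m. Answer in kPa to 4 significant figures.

Between two levels, P₂ = P₁ exp(−Δz/H) with Δz = z₂ − z₁.
Δz = 4790.0 − 4030.0 = 760.00 m; Δz/H = 760.00/8080.0 = 0.094059.
P₂ = 61.4 × exp(−0.094059) = 61.4 × 0.91023 = 55.888 kPa.

P ≈ 55.89 kPa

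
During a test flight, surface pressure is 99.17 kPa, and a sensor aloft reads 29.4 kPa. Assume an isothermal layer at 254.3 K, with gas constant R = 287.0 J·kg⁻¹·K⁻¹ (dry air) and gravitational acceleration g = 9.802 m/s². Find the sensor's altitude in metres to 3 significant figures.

z ≈ 9050 m

Scale height: H = RT/g = 287.0 × 254.3 / 9.802 = 7445.8 m.
Invert the barometric formula: z = H ln(P₀/P).
P₀/P = 99.17/29.4 = 3.3731; ln(3.3731) = 1.2158.
z = 7445.8 × 1.2158 = 9052.6 m.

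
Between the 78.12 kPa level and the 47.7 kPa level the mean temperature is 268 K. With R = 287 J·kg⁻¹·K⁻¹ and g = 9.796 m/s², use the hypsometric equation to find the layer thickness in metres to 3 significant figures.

Δz ≈ 3870 m

Hypsometric equation: Δz = (R T̄/g) ln(P₁/P₂).
R T̄/g = 287 × 268 / 9.796 = 7851.8 m.
ln(78.12/47.7) = ln(1.6377) = 0.49329.
Δz = 7851.8 × 0.49329 = 3873.2 m.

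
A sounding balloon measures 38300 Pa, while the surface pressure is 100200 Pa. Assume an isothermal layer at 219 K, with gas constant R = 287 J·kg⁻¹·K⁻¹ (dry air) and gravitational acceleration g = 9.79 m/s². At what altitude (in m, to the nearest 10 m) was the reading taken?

Scale height: H = RT/g = 287 × 219 / 9.79 = 6420.1 m.
Invert the barometric formula: z = H ln(P₀/P).
P₀/P = 100200/38300 = 2.6162; ln(2.6162) = 0.96172.
z = 6420.1 × 0.96172 = 6174.3 m.

z ≈ 6170 m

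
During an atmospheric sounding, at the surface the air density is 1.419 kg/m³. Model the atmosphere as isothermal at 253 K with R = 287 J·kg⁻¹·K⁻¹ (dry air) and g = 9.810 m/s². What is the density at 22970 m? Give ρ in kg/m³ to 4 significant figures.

Scale height: H = RT/g = 287 × 253 / 9.810 = 7401.7 m.
In an isothermal atmosphere, density decays like pressure: ρ = ρ₀ exp(−z/H).
z/H = 22970/7401.7 = 3.1033; exp(−3.1033) = 0.044901.
ρ = 1.419 × 0.044901 = 0.063715 kg/m³.

ρ ≈ 0.06371 kg/m³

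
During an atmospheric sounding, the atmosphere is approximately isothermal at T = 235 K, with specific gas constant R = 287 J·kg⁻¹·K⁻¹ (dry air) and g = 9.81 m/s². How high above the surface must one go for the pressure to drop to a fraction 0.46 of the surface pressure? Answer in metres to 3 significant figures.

Scale height: H = RT/g = 287 × 235 / 9.81 = 6875.1 m.
Set P/P₀ = exp(−z/H) = 0.46, so z = −H ln(0.46).
−ln(0.46) = 0.77653; z = 6875.1 × 0.77653 = 5338.7 m.

z ≈ 5340 m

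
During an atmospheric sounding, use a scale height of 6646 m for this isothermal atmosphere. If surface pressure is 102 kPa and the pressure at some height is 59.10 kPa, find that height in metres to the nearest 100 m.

z ≈ 3600 m

Invert the barometric formula: z = H ln(P₀/P).
P₀/P = 102/59.10 = 1.7259; ln(1.7259) = 0.54575.
z = 6646.0 × 0.54575 = 3627.1 m.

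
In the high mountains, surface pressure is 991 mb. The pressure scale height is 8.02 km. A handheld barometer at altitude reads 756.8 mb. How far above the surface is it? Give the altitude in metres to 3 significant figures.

Invert the barometric formula: z = H ln(P₀/P).
P₀/P = 991/756.8 = 1.3095; ln(1.3095) = 0.26965.
z = 8020.0 × 0.26965 = 2162.6 m.

z ≈ 2160 m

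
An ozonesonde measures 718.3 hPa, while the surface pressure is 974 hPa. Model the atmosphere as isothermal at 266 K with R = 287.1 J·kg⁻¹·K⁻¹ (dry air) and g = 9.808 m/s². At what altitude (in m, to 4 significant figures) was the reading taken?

Scale height: H = RT/g = 287.1 × 266 / 9.808 = 7786.4 m.
Invert the barometric formula: z = H ln(P₀/P).
P₀/P = 974/718.3 = 1.3560; ln(1.3560) = 0.30454.
z = 7786.4 × 0.30454 = 2371.3 m.

z ≈ 2371 m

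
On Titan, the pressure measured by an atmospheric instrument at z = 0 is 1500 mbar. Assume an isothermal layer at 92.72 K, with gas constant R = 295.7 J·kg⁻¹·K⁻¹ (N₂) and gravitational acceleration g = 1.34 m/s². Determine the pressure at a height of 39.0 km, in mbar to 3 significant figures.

Scale height: H = RT/g = 295.7 × 92.72 / 1.34 = 20461 m.
Barometric formula: P = P₀ exp(−z/H).
z/H = 39000/20461 = 1.9061; exp(−1.9061) = 0.14866.
P = 1500 × 0.14866 = 222.99 mbar.

P ≈ 223 mbar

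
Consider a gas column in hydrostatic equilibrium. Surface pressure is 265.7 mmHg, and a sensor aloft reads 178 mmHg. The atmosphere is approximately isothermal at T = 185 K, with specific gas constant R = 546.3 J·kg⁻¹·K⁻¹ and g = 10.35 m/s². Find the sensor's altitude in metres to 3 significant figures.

z ≈ 3910 m

Scale height: H = RT/g = 546.3 × 185 / 10.35 = 9764.8 m.
Invert the barometric formula: z = H ln(P₀/P).
P₀/P = 265.7/178 = 1.4927; ln(1.4927) = 0.40059.
z = 9764.8 × 0.40059 = 3911.7 m.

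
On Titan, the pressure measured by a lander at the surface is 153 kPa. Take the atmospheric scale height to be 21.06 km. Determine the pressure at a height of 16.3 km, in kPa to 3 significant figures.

P ≈ 70.6 kPa

Barometric formula: P = P₀ exp(−z/H).
z/H = 16300/21060 = 0.77398; exp(−0.77398) = 0.46117.
P = 153 × 0.46117 = 70.559 kPa.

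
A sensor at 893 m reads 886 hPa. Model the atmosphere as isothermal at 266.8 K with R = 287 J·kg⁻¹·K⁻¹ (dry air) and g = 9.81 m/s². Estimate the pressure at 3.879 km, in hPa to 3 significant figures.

P ≈ 604 hPa

Scale height: H = RT/g = 287 × 266.8 / 9.81 = 7805.5 m.
Between two levels, P₂ = P₁ exp(−Δz/H) with Δz = z₂ − z₁.
Δz = 3879.0 − 893.00 = 2986.0 m; Δz/H = 2986.0/7805.5 = 0.38255.
P₂ = 886 × exp(−0.38255) = 886 × 0.68212 = 604.36 hPa.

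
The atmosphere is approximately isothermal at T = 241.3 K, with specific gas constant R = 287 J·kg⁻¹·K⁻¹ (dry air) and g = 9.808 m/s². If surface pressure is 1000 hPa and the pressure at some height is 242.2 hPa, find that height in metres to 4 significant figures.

Scale height: H = RT/g = 287 × 241.3 / 9.808 = 7060.9 m.
Invert the barometric formula: z = H ln(P₀/P).
P₀/P = 1000/242.2 = 4.1288; ln(4.1288) = 1.4180.
z = 7060.9 × 1.4180 = 10012 m.

z ≈ 10010 m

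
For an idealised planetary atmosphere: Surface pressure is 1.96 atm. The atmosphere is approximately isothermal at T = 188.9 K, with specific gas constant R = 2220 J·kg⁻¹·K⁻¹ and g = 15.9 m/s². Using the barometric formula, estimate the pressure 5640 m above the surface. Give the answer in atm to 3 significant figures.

Scale height: H = RT/g = 2220 × 188.9 / 15.9 = 26375 m.
Barometric formula: P = P₀ exp(−z/H).
z/H = 5640.0/26375 = 0.21384; exp(−0.21384) = 0.80748.
P = 1.96 × 0.80748 = 1.5827 atm.

P ≈ 1.58 atm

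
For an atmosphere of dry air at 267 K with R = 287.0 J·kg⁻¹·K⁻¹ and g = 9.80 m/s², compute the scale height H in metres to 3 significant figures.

H ≈ 7820 m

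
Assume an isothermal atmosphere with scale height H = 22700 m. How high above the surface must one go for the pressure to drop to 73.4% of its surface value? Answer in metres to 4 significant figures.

Set P/P₀ = exp(−z/H) = 0.734, so z = −H ln(0.734).
−ln(0.734) = 0.30925; z = 22700 × 0.30925 = 7020.0 m.

z ≈ 7020 m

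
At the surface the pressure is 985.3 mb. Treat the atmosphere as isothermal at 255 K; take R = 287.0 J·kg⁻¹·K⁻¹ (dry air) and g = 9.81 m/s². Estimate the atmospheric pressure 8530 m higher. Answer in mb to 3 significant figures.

P ≈ 314 mb

Scale height: H = RT/g = 287.0 × 255 / 9.81 = 7460.2 m.
Barometric formula: P = P₀ exp(−z/H).
z/H = 8530.0/7460.2 = 1.1434; exp(−1.1434) = 0.31873.
P = 985.3 × 0.31873 = 314.04 mb.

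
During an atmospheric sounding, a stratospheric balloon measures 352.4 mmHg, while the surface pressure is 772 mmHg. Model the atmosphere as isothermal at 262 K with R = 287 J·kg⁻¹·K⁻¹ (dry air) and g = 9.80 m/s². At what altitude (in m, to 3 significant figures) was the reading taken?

z ≈ 6020 m

Scale height: H = RT/g = 287 × 262 / 9.80 = 7672.9 m.
Invert the barometric formula: z = H ln(P₀/P).
P₀/P = 772/352.4 = 2.1907; ln(2.1907) = 0.78422.
z = 7672.9 × 0.78422 = 6017.2 m.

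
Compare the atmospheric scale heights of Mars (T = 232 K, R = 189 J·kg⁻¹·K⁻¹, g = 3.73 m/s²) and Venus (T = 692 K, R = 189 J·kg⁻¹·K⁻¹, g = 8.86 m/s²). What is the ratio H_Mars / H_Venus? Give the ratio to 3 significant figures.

H = RT/g for each body.
H_Mars = 189 × 232 / 3.73 = 11755 m.
H_Venus = 189 × 692 / 8.86 = 14762 m.
H_Mars/H_Venus = 11755/14762 = 0.79630.

H_Mars/H_Venus ≈ 0.796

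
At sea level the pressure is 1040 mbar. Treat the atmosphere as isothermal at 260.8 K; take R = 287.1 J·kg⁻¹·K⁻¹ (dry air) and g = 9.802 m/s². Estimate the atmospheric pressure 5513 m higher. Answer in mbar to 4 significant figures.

Scale height: H = RT/g = 287.1 × 260.8 / 9.802 = 7638.8 m.
Barometric formula: P = P₀ exp(−z/H).
z/H = 5513.0/7638.8 = 0.72171; exp(−0.72171) = 0.48592.
P = 1040 × 0.48592 = 505.36 mbar.

P ≈ 505.4 mbar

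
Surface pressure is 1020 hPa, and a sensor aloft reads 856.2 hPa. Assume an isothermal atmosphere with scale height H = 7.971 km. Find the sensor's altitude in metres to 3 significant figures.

z ≈ 1400 m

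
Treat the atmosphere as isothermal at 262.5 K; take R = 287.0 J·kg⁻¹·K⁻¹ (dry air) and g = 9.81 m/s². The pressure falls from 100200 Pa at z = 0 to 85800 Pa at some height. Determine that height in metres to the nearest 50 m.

z ≈ 1200 m

Scale height: H = RT/g = 287.0 × 262.5 / 9.81 = 7679.7 m.
Invert the barometric formula: z = H ln(P₀/P).
P₀/P = 100200/85800 = 1.1678; ln(1.1678) = 0.15512.
z = 7679.7 × 0.15512 = 1191.3 m.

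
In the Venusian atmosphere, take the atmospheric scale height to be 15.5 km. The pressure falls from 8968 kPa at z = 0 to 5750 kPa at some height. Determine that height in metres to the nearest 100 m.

Invert the barometric formula: z = H ln(P₀/P).
P₀/P = 8968/5750 = 1.5597; ln(1.5597) = 0.44449.
z = 15500 × 0.44449 = 6889.6 m.

z ≈ 6900 m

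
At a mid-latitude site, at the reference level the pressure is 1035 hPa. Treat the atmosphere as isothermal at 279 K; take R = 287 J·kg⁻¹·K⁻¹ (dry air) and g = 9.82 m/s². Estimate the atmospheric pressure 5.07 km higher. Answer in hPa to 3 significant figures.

Scale height: H = RT/g = 287 × 279 / 9.82 = 8154.1 m.
Barometric formula: P = P₀ exp(−z/H).
z/H = 5070.0/8154.1 = 0.62177; exp(−0.62177) = 0.53699.
P = 1035 × 0.53699 = 555.78 hPa.

P ≈ 556 hPa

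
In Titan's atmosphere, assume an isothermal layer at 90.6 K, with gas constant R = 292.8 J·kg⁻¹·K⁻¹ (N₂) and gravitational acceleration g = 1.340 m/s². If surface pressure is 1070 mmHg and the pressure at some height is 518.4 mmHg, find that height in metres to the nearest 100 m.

Scale height: H = RT/g = 292.8 × 90.6 / 1.340 = 19797 m.
Invert the barometric formula: z = H ln(P₀/P).
P₀/P = 1070/518.4 = 2.0640; ln(2.0640) = 0.72465.
z = 19797 × 0.72465 = 14346 m.

z ≈ 14300 m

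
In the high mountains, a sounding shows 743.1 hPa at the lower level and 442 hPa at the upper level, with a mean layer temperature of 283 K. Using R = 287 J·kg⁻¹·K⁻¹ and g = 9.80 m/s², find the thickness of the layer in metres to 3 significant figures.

Hypsometric equation: Δz = (R T̄/g) ln(P₁/P₂).
R T̄/g = 287 × 283 / 9.80 = 8287.9 m.
ln(743.1/442) = ln(1.6812) = 0.51951.
Δz = 8287.9 × 0.51951 = 4305.6 m.

Δz ≈ 4310 m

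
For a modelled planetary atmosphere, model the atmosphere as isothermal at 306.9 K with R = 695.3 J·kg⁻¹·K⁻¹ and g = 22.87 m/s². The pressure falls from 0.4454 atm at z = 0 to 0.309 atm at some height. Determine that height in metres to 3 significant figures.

z ≈ 3410 m

Scale height: H = RT/g = 695.3 × 306.9 / 22.87 = 9330.5 m.
Invert the barometric formula: z = H ln(P₀/P).
P₀/P = 0.4454/0.309 = 1.4414; ln(1.4414) = 0.36561.
z = 9330.5 × 0.36561 = 3411.3 m.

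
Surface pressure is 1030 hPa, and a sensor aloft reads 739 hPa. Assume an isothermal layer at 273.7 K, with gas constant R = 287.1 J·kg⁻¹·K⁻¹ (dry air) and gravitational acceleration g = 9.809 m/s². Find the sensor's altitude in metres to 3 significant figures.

z ≈ 2660 m

Scale height: H = RT/g = 287.1 × 273.7 / 9.809 = 8010.9 m.
Invert the barometric formula: z = H ln(P₀/P).
P₀/P = 1030/739 = 1.3938; ln(1.3938) = 0.33203.
z = 8010.9 × 0.33203 = 2659.9 m.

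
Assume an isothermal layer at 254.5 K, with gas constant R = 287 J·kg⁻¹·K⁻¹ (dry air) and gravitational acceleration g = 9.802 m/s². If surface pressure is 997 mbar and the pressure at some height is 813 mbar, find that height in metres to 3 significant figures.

Scale height: H = RT/g = 287 × 254.5 / 9.802 = 7451.7 m.
Invert the barometric formula: z = H ln(P₀/P).
P₀/P = 997/813 = 1.2263; ln(1.2263) = 0.20400.
z = 7451.7 × 0.20400 = 1520.1 m.

z ≈ 1520 m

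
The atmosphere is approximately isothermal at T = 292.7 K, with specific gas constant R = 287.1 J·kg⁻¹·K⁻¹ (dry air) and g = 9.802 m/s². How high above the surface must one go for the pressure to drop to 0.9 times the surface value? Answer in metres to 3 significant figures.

z ≈ 903 m

Scale height: H = RT/g = 287.1 × 292.7 / 9.802 = 8573.2 m.
Set P/P₀ = exp(−z/H) = 0.9, so z = −H ln(0.9).
−ln(0.9) = 0.10536; z = 8573.2 × 0.10536 = 903.27 m.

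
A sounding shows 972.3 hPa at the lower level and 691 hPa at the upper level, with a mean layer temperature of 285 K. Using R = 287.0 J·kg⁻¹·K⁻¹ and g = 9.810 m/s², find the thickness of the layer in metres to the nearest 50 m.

Δz ≈ 2850 m

Hypsometric equation: Δz = (R T̄/g) ln(P₁/P₂).
R T̄/g = 287.0 × 285 / 9.810 = 8337.9 m.
ln(972.3/691) = ln(1.4071) = 0.34153.
Δz = 8337.9 × 0.34153 = 2847.6 m.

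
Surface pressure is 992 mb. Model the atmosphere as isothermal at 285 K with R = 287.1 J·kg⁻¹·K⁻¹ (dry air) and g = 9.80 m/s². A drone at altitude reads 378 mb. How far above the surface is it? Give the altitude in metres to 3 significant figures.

z ≈ 8060 m

Scale height: H = RT/g = 287.1 × 285 / 9.80 = 8349.3 m.
Invert the barometric formula: z = H ln(P₀/P).
P₀/P = 992/378 = 2.6243; ln(2.6243) = 0.96481.
z = 8349.3 × 0.96481 = 8055.5 m.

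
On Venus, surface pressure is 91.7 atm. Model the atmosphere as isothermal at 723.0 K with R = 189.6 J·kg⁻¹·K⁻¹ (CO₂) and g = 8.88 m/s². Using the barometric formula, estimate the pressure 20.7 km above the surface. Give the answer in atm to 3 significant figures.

Scale height: H = RT/g = 189.6 × 723.0 / 8.88 = 15437 m.
Barometric formula: P = P₀ exp(−z/H).
z/H = 20700/15437 = 1.3409; exp(−1.3409) = 0.26161.
P = 91.7 × 0.26161 = 23.990 atm.

P ≈ 24.0 atm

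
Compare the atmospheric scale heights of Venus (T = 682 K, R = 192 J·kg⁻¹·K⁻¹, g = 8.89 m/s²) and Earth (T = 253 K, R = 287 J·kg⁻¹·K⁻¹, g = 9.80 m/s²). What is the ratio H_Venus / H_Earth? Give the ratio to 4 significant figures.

H_Venus/H_Earth ≈ 1.988

H = RT/g for each body.
H_Venus = 192 × 682 / 8.89 = 14729 m.
H_Earth = 287 × 253 / 9.80 = 7409.3 m.
H_Venus/H_Earth = 14729/7409.3 = 1.9879.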